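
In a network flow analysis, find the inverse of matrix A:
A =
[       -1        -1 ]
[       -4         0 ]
det(A) = -4
A⁻¹ =
[        0      -1/4 ]
[       -1       1/4 ]

For a 2×2 matrix A = [[a, b], [c, d]] with det(A) ≠ 0, A⁻¹ = (1/det(A)) * [[d, -b], [-c, a]].
det(A) = (-1)*(0) - (-1)*(-4) = 0 - 4 = -4.
A⁻¹ = (1/-4) * [[0, 1], [4, -1]].
Dividing each entry by -4 and reducing:
A⁻¹ =
[        0      -1/4 ]
[       -1       1/4 ]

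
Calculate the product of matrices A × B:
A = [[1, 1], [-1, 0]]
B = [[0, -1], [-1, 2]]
[[-1, 1], [0, 1]]

Matrix multiplication:
C[0][0] = 1×0 + 1×-1 = -1
C[0][1] = 1×-1 + 1×2 = 1
C[1][0] = -1×0 + 0×-1 = 0
C[1][1] = -1×-1 + 0×2 = 1
Result: [[-1, 1], [0, 1]]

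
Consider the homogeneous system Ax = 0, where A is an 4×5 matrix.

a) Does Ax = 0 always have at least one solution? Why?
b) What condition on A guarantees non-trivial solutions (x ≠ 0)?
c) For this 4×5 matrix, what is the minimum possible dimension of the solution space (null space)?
a) Yes, x = 0 is always a solution. b) When A has linearly dependent columns (rank < n). c) Minimum nullity = 1.

a) x = 0 satisfies A·0 = 0, so the zero vector is always a solution.
b) Non-trivial solutions exist iff the columns of A are linearly dependent, equivalently rank(A) < n (the number of columns).
c) By rank-nullity, rank(A) + nullity(A) = n = 5. Since A has only 4 rows, rank(A) ≤ 4, so nullity(A) ≥ 5 - 4 = 1.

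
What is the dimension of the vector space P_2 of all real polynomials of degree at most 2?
Dimension = 3

A polynomial of degree at most 2 can be written as a₀ + a₁x + a₂x², with 3 free coefficients a₀, a₁, a₂.
The set {1, x, x²} is a basis: it spans P_2 (every such polynomial is a linear combination of these) and is linearly independent (a polynomial is zero iff all its coefficients are zero).
Therefore dim(P_2) = 2 + 1 = 3.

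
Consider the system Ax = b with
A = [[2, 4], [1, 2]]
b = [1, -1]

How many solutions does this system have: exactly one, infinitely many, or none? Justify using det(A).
No solution

det(A) = (2)*(2) - (4)*(1) = 0, so A is singular.
The column space of A is span(column 1) = span([2, 1]).
b = [1, -1] is not a scalar multiple of column 1, so b ∉ column space and the system is inconsistent — no solution.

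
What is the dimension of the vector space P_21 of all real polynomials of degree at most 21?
Dimension = 22

A polynomial of degree at most 21 can be written as a₀ + a₁x + a₂x² + … + a_21x^21, with 22 free coefficients a₀, …, a_21.
The set {1, x, x², …, x^21} is a basis: it spans P_21 (every such polynomial is a linear combination of these) and is linearly independent (a polynomial is zero iff all its coefficients are zero).
Therefore dim(P_21) = 21 + 1 = 22.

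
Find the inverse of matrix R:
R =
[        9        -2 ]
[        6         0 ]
det(R) = 12
R⁻¹ =
[        0       1/6 ]
[     -1/2       3/4 ]

For a 2×2 matrix R = [[a, b], [c, d]] with det(R) ≠ 0, R⁻¹ = (1/det(R)) * [[d, -b], [-c, a]].
det(R) = (9)*(0) - (-2)*(6) = 0 + 12 = 12.
R⁻¹ = (1/12) * [[0, 2], [-6, 9]].
Dividing each entry by 12 and reducing:
R⁻¹ =
[        0       1/6 ]
[     -1/2       3/4 ]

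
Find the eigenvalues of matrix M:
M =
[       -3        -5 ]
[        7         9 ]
λ = 2, 4

Solve det(M - λI) = 0. For a 2×2 matrix the characteristic equation is λ² - (trace)λ + det = 0.
trace(M) = a + d = -3 + 9 = 6.
det(M) = a*d - b*c = (-3)*(9) - (-5)*(7) = -27 + 35 = 8.
Characteristic equation: λ² - (6)λ + (8) = 0.
Discriminant = (6)² - 4*(8) = 36 - 32 = 4.
λ = (6 ± √4) / 2 = (6 ± 2) / 2 = 2, 4.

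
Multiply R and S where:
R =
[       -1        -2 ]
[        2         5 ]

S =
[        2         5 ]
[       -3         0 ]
RS =
[        4        -5 ]
[      -11        10 ]

Matrix multiplication: (RS)[i][j] = sum over k of R[i][k] * S[k][j].
  (RS)[0][0] = (-1)*(2) + (-2)*(-3) = 4
  (RS)[0][1] = (-1)*(5) + (-2)*(0) = -5
  (RS)[1][0] = (2)*(2) + (5)*(-3) = -11
  (RS)[1][1] = (2)*(5) + (5)*(0) = 10
RS =
[        4        -5 ]
[      -11        10 ]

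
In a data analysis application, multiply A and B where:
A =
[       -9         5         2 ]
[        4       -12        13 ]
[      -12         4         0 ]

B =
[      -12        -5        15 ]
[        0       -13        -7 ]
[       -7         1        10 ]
AB =
[       94       -18      -150 ]
[     -139       149       274 ]
[      144         8      -208 ]

Matrix multiplication: (AB)[i][j] = sum over k of A[i][k] * B[k][j].
  (AB)[0][0] = (-9)*(-12) + (5)*(0) + (2)*(-7) = 94
  (AB)[0][1] = (-9)*(-5) + (5)*(-13) + (2)*(1) = -18
  (AB)[0][2] = (-9)*(15) + (5)*(-7) + (2)*(10) = -150
  (AB)[1][0] = (4)*(-12) + (-12)*(0) + (13)*(-7) = -139
  (AB)[1][1] = (4)*(-5) + (-12)*(-13) + (13)*(1) = 149
  (AB)[1][2] = (4)*(15) + (-12)*(-7) + (13)*(10) = 274
  (AB)[2][0] = (-12)*(-12) + (4)*(0) + (0)*(-7) = 144
  (AB)[2][1] = (-12)*(-5) + (4)*(-13) + (0)*(1) = 8
  (AB)[2][2] = (-12)*(15) + (4)*(-7) + (0)*(10) = -208
AB =
[       94       -18      -150 ]
[     -139       149       274 ]
[      144         8      -208 ]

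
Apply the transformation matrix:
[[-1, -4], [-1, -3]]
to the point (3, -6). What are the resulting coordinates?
(21, 15)

Matrix multiplication:
[[-1, -4], [-1, -3]] × [3, -6]ᵀ
= [-1×3 + -4×-6, -1×3 + -3×-6]ᵀ
= [21.0000, 15.0000]ᵀ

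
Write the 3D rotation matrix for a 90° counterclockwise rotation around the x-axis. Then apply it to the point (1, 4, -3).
R = [[1, 0, 0], [0, 0, -1], [0, 1, 0]]; R·(1, 4, -3) = (1, 3, 4)

Rotation matrix for 90° around x-axis:
cos(90°) = 0, sin(90°) = 1
R = [[1, 0, 0], [0, 0, -1], [0, 1, 0]]
Apply to (1, 4, -3): R·[1, 4, -3]ᵀ = (1, 3, 4)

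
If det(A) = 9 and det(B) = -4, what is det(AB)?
-36

Use the multiplicative property of determinants: det(AB) = det(A)*det(B).
det(AB) = (9)*(-4) = -36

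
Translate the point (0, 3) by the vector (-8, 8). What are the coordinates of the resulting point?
(-8, 11)

Translation by (-8, 8):
x' = 0 + -8 = -8
y' = 3 + 8 = 11
Homogeneous matrix: [[1, 0, -8], [0, 1, 8], [0, 0, 1]]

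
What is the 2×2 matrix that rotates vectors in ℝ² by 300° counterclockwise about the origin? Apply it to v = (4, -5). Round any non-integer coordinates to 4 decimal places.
R = [[1/2, √3/2], [-√3/2, 1/2]]; R·v = (-2.3301, -5.9641)

A counterclockwise rotation by angle θ in ℝ² has matrix R(θ) = [[cos θ, -sin θ], [sin θ, cos θ]].
For θ = 300°: cos θ = 1/2, sin θ = -√3/2.
R(300°) = [[1/2, √3/2], [-√3/2, 1/2]].
R·v = [1/2·4 + (√3/2)·-5, -√3/2·4 + 1/2·-5] = (-2.3301, -5.9641).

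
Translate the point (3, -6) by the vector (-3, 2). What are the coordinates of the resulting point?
(0, -4)

Translation by (-3, 2):
x' = 3 + -3 = 0
y' = -6 + 2 = -4
Homogeneous matrix: [[1, 0, -3], [0, 1, 2], [0, 0, 1]]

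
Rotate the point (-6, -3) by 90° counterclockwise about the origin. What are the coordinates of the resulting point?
(3, -6)

Rotation matrix R(θ) = [[cos θ, -sin θ], [sin θ, cos θ]]; for θ = 90°:
R = [[0, -1], [1, 0]]
Result: R × [-6, -3]ᵀ = [0·-6 + (-1)·-3, 1·-6 + (0)·-3]ᵀ = (3, -6)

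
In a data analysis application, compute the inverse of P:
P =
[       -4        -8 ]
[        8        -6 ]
det(P) = 88
P⁻¹ =
[    -3/44      1/11 ]
[    -1/11     -1/22 ]

For a 2×2 matrix P = [[a, b], [c, d]] with det(P) ≠ 0, P⁻¹ = (1/det(P)) * [[d, -b], [-c, a]].
det(P) = (-4)*(-6) - (-8)*(8) = 24 + 64 = 88.
P⁻¹ = (1/88) * [[-6, 8], [-8, -4]].
Dividing each entry by 88 and reducing:
P⁻¹ =
[    -3/44      1/11 ]
[    -1/11     -1/22 ]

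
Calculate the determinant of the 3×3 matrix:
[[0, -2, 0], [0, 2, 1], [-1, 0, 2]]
2

Expansion along first row:
det = 0·det([[2,1],[0,2]]) - -2·det([[0,1],[-1,2]]) + 0·det([[0,2],[-1,0]])
    = 0·(2·2 - 1·0) - -2·(0·2 - 1·-1) + 0·(0·0 - 2·-1)
    = 0·4 - -2·1 + 0·2
    = 0 + 2 + 0 = 2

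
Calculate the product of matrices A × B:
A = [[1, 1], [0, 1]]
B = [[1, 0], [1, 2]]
[[2, 2], [1, 2]]

Matrix multiplication:
C[0][0] = 1×1 + 1×1 = 2
C[0][1] = 1×0 + 1×2 = 2
C[1][0] = 0×1 + 1×1 = 1
C[1][1] = 0×0 + 1×2 = 2
Result: [[2, 2], [1, 2]]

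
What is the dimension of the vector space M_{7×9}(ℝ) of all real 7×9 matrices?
Dimension = 63

A real 7×9 matrix is determined by its 7·9 = 63 independent entries.
A standard basis is {E_ij : 1 ≤ i ≤ 7, 1 ≤ j ≤ 9}, where E_ij has a 1 in position (i, j) and 0 elsewhere — there are 63 such matrices, and they are linearly independent and span M_{7×9}(ℝ).
Therefore dim(M_{7×9}(ℝ)) = 63.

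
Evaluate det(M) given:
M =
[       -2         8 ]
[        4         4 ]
det(M) = -40

For a 2×2 matrix [[a, b], [c, d]], det = a*d - b*c.
det(M) = (-2)*(4) - (8)*(4) = -8 - 32 = -40.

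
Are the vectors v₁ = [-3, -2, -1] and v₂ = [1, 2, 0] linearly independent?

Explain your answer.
Yes, linearly independent

Two vectors are linearly dependent iff one is a scalar multiple of the other.
No single scalar k satisfies v₂ = k·v₁ (the ratios of corresponding entries disagree), so v₁ and v₂ are linearly independent.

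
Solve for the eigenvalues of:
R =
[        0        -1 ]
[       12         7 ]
λ = 3, 4

Solve det(R - λI) = 0. For a 2×2 matrix the characteristic equation is λ² - (trace)λ + det = 0.
trace(R) = a + d = 0 + 7 = 7.
det(R) = a*d - b*c = (0)*(7) - (-1)*(12) = 0 + 12 = 12.
Characteristic equation: λ² - (7)λ + (12) = 0.
Discriminant = (7)² - 4*(12) = 49 - 48 = 1.
λ = (7 ± √1) / 2 = (7 ± 1) / 2 = 3, 4.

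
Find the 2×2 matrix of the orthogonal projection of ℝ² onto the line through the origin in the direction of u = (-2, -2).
[[1/2, 1/2], [1/2, 1/2]]

The orthogonal projection onto the line spanned by a nonzero vector u = (a, b) has matrix P = (u uᵀ) / (uᵀ u) = (1/(a² + b²)) · [[a², ab], [ab, b²]].
Here u = (-2, -2), so a² + b² = 4 + 4 = 8.
P = (1/8) · [[4, 4], [4, 4]] = [[1/2, 1/2], [1/2, 1/2]].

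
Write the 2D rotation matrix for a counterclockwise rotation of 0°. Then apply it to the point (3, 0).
R = [[1, 0], [0, 1]]; R·(3, 0) = (3, 0)

Rotation matrix formula: R(θ) = [[cos θ, -sin θ], [sin θ, cos θ]]
For θ = 0°:
cos(0°) = 1
sin(0°) = 0
R = [[1, 0], [0, 1]]
Apply to (3, 0): [1·3 + (0)·0, 0·3 + 1·0] = (3, 0)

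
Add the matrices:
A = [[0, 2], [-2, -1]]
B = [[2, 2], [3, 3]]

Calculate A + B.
[[2, 4], [1, 2]]

Add corresponding elements:
(0)+(2)=2
(2)+(2)=4
(-2)+(3)=1
(-1)+(3)=2
A + B = [[2, 4], [1, 2]]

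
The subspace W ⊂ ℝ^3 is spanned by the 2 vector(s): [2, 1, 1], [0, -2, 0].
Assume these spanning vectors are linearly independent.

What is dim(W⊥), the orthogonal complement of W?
dim(W⊥) = 1

For any subspace W of ℝ^n, dim(W) + dim(W⊥) = n (the whole-space dimension).
Here the given 2 vectors are linearly independent, so dim(W) = 2.
Thus dim(W⊥) = n - dim(W) = 3 - 2 = 1.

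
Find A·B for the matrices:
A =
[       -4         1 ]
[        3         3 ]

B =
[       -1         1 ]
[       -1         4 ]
AB =
[        3         0 ]
[       -6        15 ]

Matrix multiplication: (AB)[i][j] = sum over k of A[i][k] * B[k][j].
  (AB)[0][0] = (-4)*(-1) + (1)*(-1) = 3
  (AB)[0][1] = (-4)*(1) + (1)*(4) = 0
  (AB)[1][0] = (3)*(-1) + (3)*(-1) = -6
  (AB)[1][1] = (3)*(1) + (3)*(4) = 15
AB =
[        3         0 ]
[       -6        15 ]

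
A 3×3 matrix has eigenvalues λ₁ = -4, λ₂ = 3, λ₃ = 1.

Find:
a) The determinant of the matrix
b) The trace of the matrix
det = -12, trace = 0

Two standard eigenvalue identities:
- det(A) equals the product of the eigenvalues (counted with multiplicity).
- trace(A) equals the sum of the eigenvalues.
det(A) = (-4)*(3)*(1) = -12.
trace(A) = -4 + 3 + 1 = 0.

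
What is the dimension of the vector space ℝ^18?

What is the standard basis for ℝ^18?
Dimension = 18; standard basis = {e_1, e_2, e_3, …, e_18}

ℝ^18 is the space of 18-tuples of real numbers; its dimension is 18.
The standard basis consists of 18 vectors: e_1, e_2, e_3, …, e_18, where e_i is the vector with 1 in position i and 0 elsewhere.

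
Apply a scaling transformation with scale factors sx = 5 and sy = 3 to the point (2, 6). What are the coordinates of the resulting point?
(10, 18)

Scaling matrix:
[[5, 0], [0, 3]]
Result: (2 × 5, 6 × 3) = (10, 18)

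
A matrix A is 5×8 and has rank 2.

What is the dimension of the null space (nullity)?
6

The rank-nullity theorem for an m×n matrix states:
rank(A) + nullity(A) = n (the number of columns).
Here n = 8 and rank(A) = 2, so nullity(A) = 8 - 2 = 6.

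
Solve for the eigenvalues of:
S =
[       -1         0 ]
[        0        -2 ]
λ = -2, -1

Solve det(S - λI) = 0. For a 2×2 matrix the characteristic equation is λ² - (trace)λ + det = 0.
trace(S) = a + d = -1 - 2 = -3.
det(S) = a*d - b*c = (-1)*(-2) - (0)*(0) = 2 - 0 = 2.
Characteristic equation: λ² - (-3)λ + (2) = 0.
Discriminant = (-3)² - 4*(2) = 9 - 8 = 1.
λ = (-3 ± √1) / 2 = (-3 ± 1) / 2 = -2, -1.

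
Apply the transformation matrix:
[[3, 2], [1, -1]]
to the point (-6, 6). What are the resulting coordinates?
(-6, -12)

Matrix multiplication:
[[3, 2], [1, -1]] × [-6, 6]ᵀ
= [3×-6 + 2×6, 1×-6 + -1×6]ᵀ
= [-6.0000, -12.0000]ᵀ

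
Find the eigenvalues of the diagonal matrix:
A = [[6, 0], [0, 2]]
λ₁ = 6, λ₂ = 2

The characteristic polynomial of A is det(A - λI) = (6 - λ)(2 - λ) = 0.
The roots are λ = 6 and λ = 2, so the eigenvalues are the diagonal entries.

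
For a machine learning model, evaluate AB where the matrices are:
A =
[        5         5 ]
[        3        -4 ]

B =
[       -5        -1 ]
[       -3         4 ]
AB =
[      -40        15 ]
[       -3       -19 ]

Matrix multiplication: (AB)[i][j] = sum over k of A[i][k] * B[k][j].
  (AB)[0][0] = (5)*(-5) + (5)*(-3) = -40
  (AB)[0][1] = (5)*(-1) + (5)*(4) = 15
  (AB)[1][0] = (3)*(-5) + (-4)*(-3) = -3
  (AB)[1][1] = (3)*(-1) + (-4)*(4) = -19
AB =
[      -40        15 ]
[       -3       -19 ]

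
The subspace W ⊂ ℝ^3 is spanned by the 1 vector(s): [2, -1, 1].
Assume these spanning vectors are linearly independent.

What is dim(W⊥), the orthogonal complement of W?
dim(W⊥) = 2

For any subspace W of ℝ^n, dim(W) + dim(W⊥) = n (the whole-space dimension).
Here the given 1 vectors are linearly independent, so dim(W) = 1.
Thus dim(W⊥) = n - dim(W) = 3 - 1 = 2.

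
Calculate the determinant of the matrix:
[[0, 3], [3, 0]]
-9

For a 2×2 matrix [[a, b], [c, d]], det = ad - bc
det = (0)(0) - (3)(3) = 0 - 9 = -9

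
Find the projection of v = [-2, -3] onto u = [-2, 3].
[10/13, -15/13]

The projection of v onto u is proj_u(v) = ((v·u) / (u·u)) · u.
v·u = (-2)*(-2) + (-3)*(3) = -5.
u·u = (-2)*(-2) + (3)*(3) = 13.
coefficient = -5 / 13 = -5/13.
proj_u(v) = -5/13 · [-2, 3] = [10/13, -15/13].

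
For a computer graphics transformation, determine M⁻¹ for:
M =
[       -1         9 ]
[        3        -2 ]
det(M) = -25
M⁻¹ =
[     2/25      9/25 ]
[     3/25      1/25 ]

For a 2×2 matrix M = [[a, b], [c, d]] with det(M) ≠ 0, M⁻¹ = (1/det(M)) * [[d, -b], [-c, a]].
det(M) = (-1)*(-2) - (9)*(3) = 2 - 27 = -25.
M⁻¹ = (1/-25) * [[-2, -9], [-3, -1]].
Dividing each entry by -25 and reducing:
M⁻¹ =
[     2/25      9/25 ]
[     3/25      1/25 ]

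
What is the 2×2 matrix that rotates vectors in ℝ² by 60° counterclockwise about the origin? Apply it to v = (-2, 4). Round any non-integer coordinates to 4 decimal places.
R = [[1/2, -√3/2], [√3/2, 1/2]]; R·v = (-4.4641, 0.2679)

A counterclockwise rotation by angle θ in ℝ² has matrix R(θ) = [[cos θ, -sin θ], [sin θ, cos θ]].
For θ = 60°: cos θ = 1/2, sin θ = √3/2.
R(60°) = [[1/2, -√3/2], [√3/2, 1/2]].
R·v = [1/2·-2 + (-√3/2)·4, √3/2·-2 + 1/2·4] = (-4.4641, 0.2679).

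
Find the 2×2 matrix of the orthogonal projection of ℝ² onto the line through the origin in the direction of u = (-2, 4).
[[1/5, -2/5], [-2/5, 4/5]]

The orthogonal projection onto the line spanned by a nonzero vector u = (a, b) has matrix P = (u uᵀ) / (uᵀ u) = (1/(a² + b²)) · [[a², ab], [ab, b²]].
Here u = (-2, 4), so a² + b² = 4 + 16 = 20.
P = (1/20) · [[4, -8], [-8, 16]] = [[1/5, -2/5], [-2/5, 4/5]].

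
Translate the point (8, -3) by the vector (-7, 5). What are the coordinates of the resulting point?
(1, 2)

Translation by (-7, 5):
x' = 8 + -7 = 1
y' = -3 + 5 = 2
Homogeneous matrix: [[1, 0, -7], [0, 1, 5], [0, 0, 1]]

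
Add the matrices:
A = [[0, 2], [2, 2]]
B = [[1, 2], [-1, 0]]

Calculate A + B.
[[1, 4], [1, 2]]

Add corresponding elements:
(0)+(1)=1
(2)+(2)=4
(2)+(-1)=1
(2)+(0)=2
A + B = [[1, 4], [1, 2]]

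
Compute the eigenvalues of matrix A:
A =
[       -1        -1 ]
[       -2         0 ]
λ = -2, 1

Solve det(A - λI) = 0. For a 2×2 matrix the characteristic equation is λ² - (trace)λ + det = 0.
trace(A) = a + d = -1 + 0 = -1.
det(A) = a*d - b*c = (-1)*(0) - (-1)*(-2) = 0 - 2 = -2.
Characteristic equation: λ² - (-1)λ + (-2) = 0.
Discriminant = (-1)² - 4*(-2) = 1 + 8 = 9.
λ = (-1 ± √9) / 2 = (-1 ± 3) / 2 = -2, 1.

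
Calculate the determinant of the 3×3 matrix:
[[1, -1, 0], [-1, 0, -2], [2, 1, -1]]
7

Expansion along first row:
det = 1·det([[0,-2],[1,-1]]) - -1·det([[-1,-2],[2,-1]]) + 0·det([[-1,0],[2,1]])
    = 1·(0·-1 - -2·1) - -1·(-1·-1 - -2·2) + 0·(-1·1 - 0·2)
    = 1·2 - -1·5 + 0·-1
    = 2 + 5 + 0 = 7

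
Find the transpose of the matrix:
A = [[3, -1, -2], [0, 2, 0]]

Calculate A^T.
[[3, 0], [-1, 2], [-2, 0]]

The transpose sends entry (i,j) to (j,i); rows become columns.
Row 0 of A: [3, -1, -2] -> column 0 of A^T.
Row 1 of A: [0, 2, 0] -> column 1 of A^T.
A^T = [[3, 0], [-1, 2], [-2, 0]]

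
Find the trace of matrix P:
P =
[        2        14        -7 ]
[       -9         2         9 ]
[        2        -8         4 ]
tr(P) = 2 + 2 + 4 = 8

The trace of a square matrix is the sum of its diagonal entries.
Diagonal entries of P: P[0][0] = 2, P[1][1] = 2, P[2][2] = 4.
tr(P) = 2 + 2 + 4 = 8.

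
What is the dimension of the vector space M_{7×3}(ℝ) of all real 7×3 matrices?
Dimension = 21

A real 7×3 matrix is determined by its 7·3 = 21 independent entries.
A standard basis is {E_ij : 1 ≤ i ≤ 7, 1 ≤ j ≤ 3}, where E_ij has a 1 in position (i, j) and 0 elsewhere — there are 21 such matrices, and they are linearly independent and span M_{7×3}(ℝ).
Therefore dim(M_{7×3}(ℝ)) = 21.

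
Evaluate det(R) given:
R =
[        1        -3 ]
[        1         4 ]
det(R) = 7

For a 2×2 matrix [[a, b], [c, d]], det = a*d - b*c.
det(R) = (1)*(4) - (-3)*(1) = 4 + 3 = 7.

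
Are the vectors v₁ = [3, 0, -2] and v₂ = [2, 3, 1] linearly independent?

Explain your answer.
Yes, linearly independent

Two vectors are linearly dependent iff one is a scalar multiple of the other.
No single scalar k satisfies v₂ = k·v₁ (the ratios of corresponding entries disagree), so v₁ and v₂ are linearly independent.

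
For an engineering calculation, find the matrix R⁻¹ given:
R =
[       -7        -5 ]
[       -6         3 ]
det(R) = -51
R⁻¹ =
[    -1/17     -5/51 ]
[    -2/17      7/51 ]

For a 2×2 matrix R = [[a, b], [c, d]] with det(R) ≠ 0, R⁻¹ = (1/det(R)) * [[d, -b], [-c, a]].
det(R) = (-7)*(3) - (-5)*(-6) = -21 - 30 = -51.
R⁻¹ = (1/-51) * [[3, 5], [6, -7]].
Dividing each entry by -51 and reducing:
R⁻¹ =
[    -1/17     -5/51 ]
[    -2/17      7/51 ]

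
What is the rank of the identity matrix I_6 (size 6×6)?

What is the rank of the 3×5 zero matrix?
rank(I_6) = 6, rank(0) = 0

The identity I_6 has 6 columns that are the standard basis vectors e_1, …, e_6. These are linearly independent, so all 6 columns are pivots and rank(I_6) = 6.
The 3×5 zero matrix has every entry zero, so every row is the zero row and there are no pivots; rank(0) = 0.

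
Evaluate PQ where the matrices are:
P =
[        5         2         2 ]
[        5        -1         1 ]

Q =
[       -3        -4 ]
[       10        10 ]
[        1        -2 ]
PQ =
[        7        -4 ]
[      -24       -32 ]

Matrix multiplication: (PQ)[i][j] = sum over k of P[i][k] * Q[k][j].
  (PQ)[0][0] = (5)*(-3) + (2)*(10) + (2)*(1) = 7
  (PQ)[0][1] = (5)*(-4) + (2)*(10) + (2)*(-2) = -4
  (PQ)[1][0] = (5)*(-3) + (-1)*(10) + (1)*(1) = -24
  (PQ)[1][1] = (5)*(-4) + (-1)*(10) + (1)*(-2) = -32
PQ =
[        7        -4 ]
[      -24       -32 ]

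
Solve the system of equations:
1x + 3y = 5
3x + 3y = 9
x = 2, y = 1

Use elimination (row reduction):
Equation 1: 1x + 3y = 5.
Equation 2: 3x + 3y = 9.
Multiply Eq1 by 3 and Eq2 by 1: 3x + 9y = 15;  3x + 3y = 9.
Subtract: (-6)y = -6, so y = 1.
Back-substitute into Eq1: 1x + 3*(1) = 5, so x = 2.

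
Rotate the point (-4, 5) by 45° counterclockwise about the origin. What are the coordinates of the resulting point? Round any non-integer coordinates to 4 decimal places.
(-6.3640, 0.7071)

Rotation matrix R(θ) = [[cos θ, -sin θ], [sin θ, cos θ]]; for θ = 45°:
R = [[√2/2, -√2/2], [√2/2, √2/2]]
Result: R × [-4, 5]ᵀ = [√2/2·-4 + (-√2/2)·5, √2/2·-4 + (√2/2)·5]ᵀ = (-6.3640, 0.7071)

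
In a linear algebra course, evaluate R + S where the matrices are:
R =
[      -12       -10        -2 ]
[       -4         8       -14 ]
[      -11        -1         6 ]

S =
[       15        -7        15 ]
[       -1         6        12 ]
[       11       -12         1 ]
R + S =
[        3       -17        13 ]
[       -5        14        -2 ]
[        0       -13         7 ]

Matrix addition is elementwise: (R+S)[i][j] = R[i][j] + S[i][j].
  (R+S)[0][0] = (-12) + (15) = 3
  (R+S)[0][1] = (-10) + (-7) = -17
  (R+S)[0][2] = (-2) + (15) = 13
  (R+S)[1][0] = (-4) + (-1) = -5
  (R+S)[1][1] = (8) + (6) = 14
  (R+S)[1][2] = (-14) + (12) = -2
  (R+S)[2][0] = (-11) + (11) = 0
  (R+S)[2][1] = (-1) + (-12) = -13
  (R+S)[2][2] = (6) + (1) = 7
R + S =
[        3       -17        13 ]
[       -5        14        -2 ]
[        0       -13         7 ]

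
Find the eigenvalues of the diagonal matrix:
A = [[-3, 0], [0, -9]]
λ₁ = -3, λ₂ = -9

The characteristic polynomial of A is det(A - λI) = (-3 - λ)(-9 - λ) = 0.
The roots are λ = -3 and λ = -9, so the eigenvalues are the diagonal entries.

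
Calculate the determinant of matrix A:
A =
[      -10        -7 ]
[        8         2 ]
det(A) = 36

For a 2×2 matrix [[a, b], [c, d]], det = a*d - b*c.
det(A) = (-10)*(2) - (-7)*(8) = -20 + 56 = 36.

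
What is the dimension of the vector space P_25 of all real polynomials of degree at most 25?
Dimension = 26

A polynomial of degree at most 25 can be written as a₀ + a₁x + a₂x² + … + a_25x^25, with 26 free coefficients a₀, …, a_25.
The set {1, x, x², …, x^25} is a basis: it spans P_25 (every such polynomial is a linear combination of these) and is linearly independent (a polynomial is zero iff all its coefficients are zero).
Therefore dim(P_25) = 25 + 1 = 26.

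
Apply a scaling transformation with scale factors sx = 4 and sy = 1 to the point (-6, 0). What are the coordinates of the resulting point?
(-24, 0)

Scaling matrix:
[[4, 0], [0, 1]]
Result: (-6 × 4, 0 × 1) = (-24, 0)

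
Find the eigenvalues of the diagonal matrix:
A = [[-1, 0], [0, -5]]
λ₁ = -1, λ₂ = -5

The characteristic polynomial of A is det(A - λI) = (-1 - λ)(-5 - λ) = 0.
The roots are λ = -1 and λ = -5, so the eigenvalues are the diagonal entries.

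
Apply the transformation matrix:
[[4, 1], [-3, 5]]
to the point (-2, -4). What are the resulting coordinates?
(-12, -14)

Matrix multiplication:
[[4, 1], [-3, 5]] × [-2, -4]ᵀ
= [4×-2 + 1×-4, -3×-2 + 5×-4]ᵀ
= [-12.0000, -14.0000]ᵀ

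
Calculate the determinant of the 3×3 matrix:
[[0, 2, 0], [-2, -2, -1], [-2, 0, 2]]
12

Expansion along first row:
det = 0·det([[-2,-1],[0,2]]) - 2·det([[-2,-1],[-2,2]]) + 0·det([[-2,-2],[-2,0]])
    = 0·(-2·2 - -1·0) - 2·(-2·2 - -1·-2) + 0·(-2·0 - -2·-2)
    = 0·-4 - 2·-6 + 0·-4
    = 0 + 12 + 0 = 12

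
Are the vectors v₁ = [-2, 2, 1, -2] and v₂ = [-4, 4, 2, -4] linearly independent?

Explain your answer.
No, linearly dependent (v₂ = 2·v₁)

Check whether there is a scalar k with v₂ = k·v₁.
Comparing components, k = 2 satisfies 2·[-2, 2, 1, -2] = [-4, 4, 2, -4].
Since v₂ is a scalar multiple of v₁, the two vectors are linearly dependent.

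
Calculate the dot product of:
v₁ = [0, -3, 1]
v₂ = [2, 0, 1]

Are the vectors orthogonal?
1, No

The dot product is the sum of products of corresponding components.
v₁·v₂ = (0)*(2) + (-3)*(0) + (1)*(1) = 0 + 0 + 1 = 1.
Two vectors are orthogonal iff their dot product is 0; here the dot product is 1, so the vectors are not orthogonal.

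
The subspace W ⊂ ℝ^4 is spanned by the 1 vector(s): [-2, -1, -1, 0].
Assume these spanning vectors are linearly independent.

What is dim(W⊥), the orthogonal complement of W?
dim(W⊥) = 3

For any subspace W of ℝ^n, dim(W) + dim(W⊥) = n (the whole-space dimension).
Here the given 1 vectors are linearly independent, so dim(W) = 1.
Thus dim(W⊥) = n - dim(W) = 4 - 1 = 3.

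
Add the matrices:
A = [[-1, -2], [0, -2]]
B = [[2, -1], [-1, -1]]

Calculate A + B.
[[1, -3], [-1, -3]]

Add corresponding elements:
(-1)+(2)=1
(-2)+(-1)=-3
(0)+(-1)=-1
(-2)+(-1)=-3
A + B = [[1, -3], [-1, -3]]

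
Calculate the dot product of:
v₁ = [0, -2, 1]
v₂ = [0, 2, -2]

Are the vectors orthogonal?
-6, No

The dot product is the sum of products of corresponding components.
v₁·v₂ = (0)*(0) + (-2)*(2) + (1)*(-2) = 0 - 4 - 2 = -6.
Two vectors are orthogonal iff their dot product is 0; here the dot product is -6, so the vectors are not orthogonal.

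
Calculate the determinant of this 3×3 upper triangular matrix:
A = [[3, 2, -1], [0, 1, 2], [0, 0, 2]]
6

The determinant of a triangular matrix is the product of its diagonal entries (the off-diagonal entries above the diagonal do not affect it).
det(A) = (3) * (1) * (2) = 6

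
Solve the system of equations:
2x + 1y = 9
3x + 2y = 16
x = 2, y = 5

Use elimination (row reduction):
Equation 1: 2x + 1y = 9.
Equation 2: 3x + 2y = 16.
Multiply Eq1 by 3 and Eq2 by 2: 6x + 3y = 27;  6x + 4y = 32.
Subtract: (1)y = 5, so y = 5.
Back-substitute into Eq1: 2x + 1*(5) = 9, so x = 2.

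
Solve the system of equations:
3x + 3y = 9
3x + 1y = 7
x = 2, y = 1

Use elimination (row reduction):
Equation 1: 3x + 3y = 9.
Equation 2: 3x + 1y = 7.
Multiply Eq1 by 3 and Eq2 by 3: 9x + 9y = 27;  9x + 3y = 21.
Subtract: (-6)y = -6, so y = 1.
Back-substitute into Eq1: 3x + 3*(1) = 9, so x = 2.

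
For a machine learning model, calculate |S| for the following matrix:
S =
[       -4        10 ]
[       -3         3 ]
det(S) = 18

For a 2×2 matrix [[a, b], [c, d]], det = a*d - b*c.
det(S) = (-4)*(3) - (10)*(-3) = -12 + 30 = 18.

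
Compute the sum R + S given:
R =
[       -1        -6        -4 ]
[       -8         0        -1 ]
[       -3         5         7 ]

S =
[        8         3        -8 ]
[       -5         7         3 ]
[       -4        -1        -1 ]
R + S =
[        7        -3       -12 ]
[      -13         7         2 ]
[       -7         4         6 ]

Matrix addition is elementwise: (R+S)[i][j] = R[i][j] + S[i][j].
  (R+S)[0][0] = (-1) + (8) = 7
  (R+S)[0][1] = (-6) + (3) = -3
  (R+S)[0][2] = (-4) + (-8) = -12
  (R+S)[1][0] = (-8) + (-5) = -13
  (R+S)[1][1] = (0) + (7) = 7
  (R+S)[1][2] = (-1) + (3) = 2
  (R+S)[2][0] = (-3) + (-4) = -7
  (R+S)[2][1] = (5) + (-1) = 4
  (R+S)[2][2] = (7) + (-1) = 6
R + S =
[        7        -3       -12 ]
[      -13         7         2 ]
[       -7         4         6 ]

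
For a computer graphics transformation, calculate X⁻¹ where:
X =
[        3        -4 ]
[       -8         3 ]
det(X) = -23
X⁻¹ =
[    -3/23     -4/23 ]
[    -8/23     -3/23 ]

For a 2×2 matrix X = [[a, b], [c, d]] with det(X) ≠ 0, X⁻¹ = (1/det(X)) * [[d, -b], [-c, a]].
det(X) = (3)*(3) - (-4)*(-8) = 9 - 32 = -23.
X⁻¹ = (1/-23) * [[3, 4], [8, 3]].
Dividing each entry by -23 and reducing:
X⁻¹ =
[    -3/23     -4/23 ]
[    -8/23     -3/23 ]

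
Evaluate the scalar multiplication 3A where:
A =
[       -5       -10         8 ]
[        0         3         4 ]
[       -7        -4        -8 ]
3A =
[      -15       -30        24 ]
[        0         9        12 ]
[      -21       -12       -24 ]

Scalar multiplication is elementwise: (3A)[i][j] = 3 * A[i][j].
  (3A)[0][0] = 3 * (-5) = -15
  (3A)[0][1] = 3 * (-10) = -30
  (3A)[0][2] = 3 * (8) = 24
  (3A)[1][0] = 3 * (0) = 0
  (3A)[1][1] = 3 * (3) = 9
  (3A)[1][2] = 3 * (4) = 12
  (3A)[2][0] = 3 * (-7) = -21
  (3A)[2][1] = 3 * (-4) = -12
  (3A)[2][2] = 3 * (-8) = -24
3A =
[      -15       -30        24 ]
[        0         9        12 ]
[      -21       -12       -24 ]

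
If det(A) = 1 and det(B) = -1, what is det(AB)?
-1

Use the multiplicative property of determinants: det(AB) = det(A)*det(B).
det(AB) = (1)*(-1) = -1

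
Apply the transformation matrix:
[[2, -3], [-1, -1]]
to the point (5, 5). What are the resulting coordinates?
(-5, -10)

Matrix multiplication:
[[2, -3], [-1, -1]] × [5, 5]ᵀ
= [2×5 + -3×5, -1×5 + -1×5]ᵀ
= [-5.0000, -10.0000]ᵀ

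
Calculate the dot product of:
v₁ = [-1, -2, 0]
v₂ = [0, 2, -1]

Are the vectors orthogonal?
-4, No

The dot product is the sum of products of corresponding components.
v₁·v₂ = (-1)*(0) + (-2)*(2) + (0)*(-1) = 0 - 4 + 0 = -4.
Two vectors are orthogonal iff their dot product is 0; here the dot product is -4, so the vectors are not orthogonal.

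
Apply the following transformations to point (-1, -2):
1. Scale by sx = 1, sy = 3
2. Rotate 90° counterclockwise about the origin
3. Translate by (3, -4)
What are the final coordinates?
(9, -5)

Step 1: Scale → (-1, -6)
Step 2: Rotate 90° → (6, -1)
Step 3: Translate → (9, -5)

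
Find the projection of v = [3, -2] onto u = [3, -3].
[5/2, -5/2]

The projection of v onto u is proj_u(v) = ((v·u) / (u·u)) · u.
v·u = (3)*(3) + (-2)*(-3) = 15.
u·u = (3)*(3) + (-3)*(-3) = 18.
coefficient = 15 / 18 = 5/6.
proj_u(v) = 5/6 · [3, -3] = [5/2, -5/2].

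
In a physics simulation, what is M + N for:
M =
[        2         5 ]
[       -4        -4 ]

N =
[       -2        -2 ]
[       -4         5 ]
M + N =
[        0         3 ]
[       -8         1 ]

Matrix addition is elementwise: (M+N)[i][j] = M[i][j] + N[i][j].
  (M+N)[0][0] = (2) + (-2) = 0
  (M+N)[0][1] = (5) + (-2) = 3
  (M+N)[1][0] = (-4) + (-4) = -8
  (M+N)[1][1] = (-4) + (5) = 1
M + N =
[        0         3 ]
[       -8         1 ]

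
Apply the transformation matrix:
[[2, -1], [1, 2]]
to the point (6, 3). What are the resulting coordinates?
(9, 12)

Matrix multiplication:
[[2, -1], [1, 2]] × [6, 3]ᵀ
= [2×6 + -1×3, 1×6 + 2×3]ᵀ
= [9.0000, 12.0000]ᵀ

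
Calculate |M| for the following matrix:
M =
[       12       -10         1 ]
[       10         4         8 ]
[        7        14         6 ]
det(M) = -904

Expand along row 0 (cofactor expansion): det(M) = a*(e*i - f*h) - b*(d*i - f*g) + c*(d*h - e*g), where the 3×3 is [[a, b, c], [d, e, f], [g, h, i]].
Minor M_00 = (4)*(6) - (8)*(14) = 24 - 112 = -88.
Minor M_01 = (10)*(6) - (8)*(7) = 60 - 56 = 4.
Minor M_02 = (10)*(14) - (4)*(7) = 140 - 28 = 112.
det(M) = (12)*(-88) - (-10)*(4) + (1)*(112) = -1056 + 40 + 112 = -904.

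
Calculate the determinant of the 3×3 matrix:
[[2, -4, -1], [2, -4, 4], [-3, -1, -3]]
70

Expansion along first row:
det = 2·det([[-4,4],[-1,-3]]) - -4·det([[2,4],[-3,-3]]) + -1·det([[2,-4],[-3,-1]])
    = 2·(-4·-3 - 4·-1) - -4·(2·-3 - 4·-3) + -1·(2·-1 - -4·-3)
    = 2·16 - -4·6 + -1·-14
    = 32 + 24 + 14 = 70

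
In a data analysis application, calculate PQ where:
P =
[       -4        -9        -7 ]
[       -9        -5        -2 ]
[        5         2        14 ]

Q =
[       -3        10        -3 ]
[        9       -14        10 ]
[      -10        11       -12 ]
PQ =
[        1         9         6 ]
[        2       -42         1 ]
[     -137       176      -163 ]

Matrix multiplication: (PQ)[i][j] = sum over k of P[i][k] * Q[k][j].
  (PQ)[0][0] = (-4)*(-3) + (-9)*(9) + (-7)*(-10) = 1
  (PQ)[0][1] = (-4)*(10) + (-9)*(-14) + (-7)*(11) = 9
  (PQ)[0][2] = (-4)*(-3) + (-9)*(10) + (-7)*(-12) = 6
  (PQ)[1][0] = (-9)*(-3) + (-5)*(9) + (-2)*(-10) = 2
  (PQ)[1][1] = (-9)*(10) + (-5)*(-14) + (-2)*(11) = -42
  (PQ)[1][2] = (-9)*(-3) + (-5)*(10) + (-2)*(-12) = 1
  (PQ)[2][0] = (5)*(-3) + (2)*(9) + (14)*(-10) = -137
  (PQ)[2][1] = (5)*(10) + (2)*(-14) + (14)*(11) = 176
  (PQ)[2][2] = (5)*(-3) + (2)*(10) + (14)*(-12) = -163
PQ =
[        1         9         6 ]
[        2       -42         1 ]
[     -137       176      -163 ]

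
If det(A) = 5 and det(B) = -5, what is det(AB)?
-25

Use the multiplicative property of determinants: det(AB) = det(A)*det(B).
det(AB) = (5)*(-5) = -25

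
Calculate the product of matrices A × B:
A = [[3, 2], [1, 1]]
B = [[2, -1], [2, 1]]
[[10, -1], [4, 0]]

Matrix multiplication:
C[0][0] = 3×2 + 2×2 = 10
C[0][1] = 3×-1 + 2×1 = -1
C[1][0] = 1×2 + 1×2 = 4
C[1][1] = 1×-1 + 1×1 = 0
Result: [[10, -1], [4, 0]]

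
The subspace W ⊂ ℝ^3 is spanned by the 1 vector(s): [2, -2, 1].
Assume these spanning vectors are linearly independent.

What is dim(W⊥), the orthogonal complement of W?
dim(W⊥) = 2

For any subspace W of ℝ^n, dim(W) + dim(W⊥) = n (the whole-space dimension).
Here the given 1 vectors are linearly independent, so dim(W) = 1.
Thus dim(W⊥) = n - dim(W) = 3 - 1 = 2.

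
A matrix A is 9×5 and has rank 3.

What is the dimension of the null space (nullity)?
2

The rank-nullity theorem for an m×n matrix states:
rank(A) + nullity(A) = n (the number of columns).
Here n = 5 and rank(A) = 3, so nullity(A) = 5 - 3 = 2.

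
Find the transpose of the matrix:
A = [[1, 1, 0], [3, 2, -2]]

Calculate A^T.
[[1, 3], [1, 2], [0, -2]]

The transpose sends entry (i,j) to (j,i); rows become columns.
Row 0 of A: [1, 1, 0] -> column 0 of A^T.
Row 1 of A: [3, 2, -2] -> column 1 of A^T.
A^T = [[1, 3], [1, 2], [0, -2]]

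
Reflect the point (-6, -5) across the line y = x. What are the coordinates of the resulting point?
(-5, -6)

Reflection across line y = x: (-6, -5) → (-5, -6)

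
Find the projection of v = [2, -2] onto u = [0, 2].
[0, -2]

The projection of v onto u is proj_u(v) = ((v·u) / (u·u)) · u.
v·u = (2)*(0) + (-2)*(2) = -4.
u·u = (0)*(0) + (2)*(2) = 4.
coefficient = -4 / 4 = -1.
proj_u(v) = -1 · [0, 2] = [0, -2].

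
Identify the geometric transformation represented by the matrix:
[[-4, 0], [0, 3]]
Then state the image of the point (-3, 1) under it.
non-uniform scaling by (-4, 3); image of (-3, 1) is (12, 3)

This is diagonal with distinct entries, so it scales the x-axis by -4 and the y-axis by 3.
The matrix [[-4, 0], [0, 3]] represents: non-uniform scaling by (-4, 3).
Applying it to (-3, 1): [-4·-3 + 0·1, 0·-3 + 3·1] = (12, 3).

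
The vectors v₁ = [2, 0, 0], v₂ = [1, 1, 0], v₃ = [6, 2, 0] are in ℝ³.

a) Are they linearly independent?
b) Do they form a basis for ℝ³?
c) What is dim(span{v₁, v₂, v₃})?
Not independent, not a basis, dim(span) = 2

Check whether v₃ can be written as a linear combination of v₁ and v₂.
v₃ = (2)·v₁ + (2)·v₂ = [6, 2, 0], so the three vectors are linearly dependent.
Thus they do not form a basis for ℝ³, and dim(span{v₁, v₂, v₃}) = 2 (spanned by v₁ and v₂).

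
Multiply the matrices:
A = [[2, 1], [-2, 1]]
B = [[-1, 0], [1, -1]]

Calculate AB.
[[-1, -1], [3, -1]]

Each entry (i,j) of AB = sum over k of A[i][k]*B[k][j].
(AB)[0][0] = (2)*(-1) + (1)*(1) = -1
(AB)[0][1] = (2)*(0) + (1)*(-1) = -1
(AB)[1][0] = (-2)*(-1) + (1)*(1) = 3
(AB)[1][1] = (-2)*(0) + (1)*(-1) = -1
AB = [[-1, -1], [3, -1]]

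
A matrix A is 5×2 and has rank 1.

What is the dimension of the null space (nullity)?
1

The rank-nullity theorem for an m×n matrix states:
rank(A) + nullity(A) = n (the number of columns).
Here n = 2 and rank(A) = 1, so nullity(A) = 2 - 1 = 1.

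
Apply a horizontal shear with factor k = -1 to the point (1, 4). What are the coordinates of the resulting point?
(-3, 4)

Shear matrix for horizontal shear with factor k = -1:
[[1, -1], [0, 1]]
Result: (1, 4) → (-3, 4)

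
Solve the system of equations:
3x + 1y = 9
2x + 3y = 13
x = 2, y = 3

Use elimination (row reduction):
Equation 1: 3x + 1y = 9.
Equation 2: 2x + 3y = 13.
Multiply Eq1 by 2 and Eq2 by 3: 6x + 2y = 18;  6x + 9y = 39.
Subtract: (7)y = 21, so y = 3.
Back-substitute into Eq1: 3x + 1*(3) = 9, so x = 2.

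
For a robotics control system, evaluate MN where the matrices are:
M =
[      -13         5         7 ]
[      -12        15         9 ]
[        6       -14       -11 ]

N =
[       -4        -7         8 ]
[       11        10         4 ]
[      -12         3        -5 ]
MN =
[       23       162      -119 ]
[      105       261       -81 ]
[      -46      -215        47 ]

Matrix multiplication: (MN)[i][j] = sum over k of M[i][k] * N[k][j].
  (MN)[0][0] = (-13)*(-4) + (5)*(11) + (7)*(-12) = 23
  (MN)[0][1] = (-13)*(-7) + (5)*(10) + (7)*(3) = 162
  (MN)[0][2] = (-13)*(8) + (5)*(4) + (7)*(-5) = -119
  (MN)[1][0] = (-12)*(-4) + (15)*(11) + (9)*(-12) = 105
  (MN)[1][1] = (-12)*(-7) + (15)*(10) + (9)*(3) = 261
  (MN)[1][2] = (-12)*(8) + (15)*(4) + (9)*(-5) = -81
  (MN)[2][0] = (6)*(-4) + (-14)*(11) + (-11)*(-12) = -46
  (MN)[2][1] = (6)*(-7) + (-14)*(10) + (-11)*(3) = -215
  (MN)[2][2] = (6)*(8) + (-14)*(4) + (-11)*(-5) = 47
MN =
[       23       162      -119 ]
[      105       261       -81 ]
[      -46      -215        47 ]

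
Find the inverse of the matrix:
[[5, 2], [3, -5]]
[[5/31, 2/31], [3/31, -5/31]]

For [[a,b],[c,d]], inverse = (1/det)·[[d,-b],[-c,a]]
det = 5·-5 - 2·3 = -31
Inverse = (1/-31)·[[-5, -2], [-3, 5]]
        = [[5/31, 2/31], [3/31, -5/31]]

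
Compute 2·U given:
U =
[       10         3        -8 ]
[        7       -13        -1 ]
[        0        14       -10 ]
2U =
[       20         6       -16 ]
[       14       -26        -2 ]
[        0        28       -20 ]

Scalar multiplication is elementwise: (2U)[i][j] = 2 * U[i][j].
  (2U)[0][0] = 2 * (10) = 20
  (2U)[0][1] = 2 * (3) = 6
  (2U)[0][2] = 2 * (-8) = -16
  (2U)[1][0] = 2 * (7) = 14
  (2U)[1][1] = 2 * (-13) = -26
  (2U)[1][2] = 2 * (-1) = -2
  (2U)[2][0] = 2 * (0) = 0
  (2U)[2][1] = 2 * (14) = 28
  (2U)[2][2] = 2 * (-10) = -20
2U =
[       20         6       -16 ]
[       14       -26        -2 ]
[        0        28       -20 ]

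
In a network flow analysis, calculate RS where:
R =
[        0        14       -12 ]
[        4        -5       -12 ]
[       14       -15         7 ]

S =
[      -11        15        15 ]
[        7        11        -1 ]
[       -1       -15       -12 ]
RS =
[      110       334       130 ]
[      -67       185       209 ]
[     -266       -60       141 ]

Matrix multiplication: (RS)[i][j] = sum over k of R[i][k] * S[k][j].
  (RS)[0][0] = (0)*(-11) + (14)*(7) + (-12)*(-1) = 110
  (RS)[0][1] = (0)*(15) + (14)*(11) + (-12)*(-15) = 334
  (RS)[0][2] = (0)*(15) + (14)*(-1) + (-12)*(-12) = 130
  (RS)[1][0] = (4)*(-11) + (-5)*(7) + (-12)*(-1) = -67
  (RS)[1][1] = (4)*(15) + (-5)*(11) + (-12)*(-15) = 185
  (RS)[1][2] = (4)*(15) + (-5)*(-1) + (-12)*(-12) = 209
  (RS)[2][0] = (14)*(-11) + (-15)*(7) + (7)*(-1) = -266
  (RS)[2][1] = (14)*(15) + (-15)*(11) + (7)*(-15) = -60
  (RS)[2][2] = (14)*(15) + (-15)*(-1) + (7)*(-12) = 141
RS =
[      110       334       130 ]
[      -67       185       209 ]
[     -266       -60       141 ]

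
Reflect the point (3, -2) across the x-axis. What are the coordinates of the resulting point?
(3, 2)

Reflection across x-axis: (3, -2) → (3, 2)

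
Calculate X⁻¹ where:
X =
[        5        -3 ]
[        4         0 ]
det(X) = 12
X⁻¹ =
[        0       1/4 ]
[     -1/3      5/12 ]

For a 2×2 matrix X = [[a, b], [c, d]] with det(X) ≠ 0, X⁻¹ = (1/det(X)) * [[d, -b], [-c, a]].
det(X) = (5)*(0) - (-3)*(4) = 0 + 12 = 12.
X⁻¹ = (1/12) * [[0, 3], [-4, 5]].
Dividing each entry by 12 and reducing:
X⁻¹ =
[        0       1/4 ]
[     -1/3      5/12 ]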